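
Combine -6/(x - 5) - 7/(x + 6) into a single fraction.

Common denominator (x - 5)(x + 6). Numerator: -6(x + 6) - 7(x - 5) = (-6x - 36) - (7x - 35) = -13x - 1
Result: (-13x - 1)/[(x - 5)(x + 6)]


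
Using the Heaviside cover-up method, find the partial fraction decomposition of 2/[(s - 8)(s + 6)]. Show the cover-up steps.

Cover (s - 8): set s=8, get A = 2/(8 + 6) = 1/7. Cover (s + 6): set s=-6, get B = 2/(-6 - 8) = -1/7.
Result: (1/7)/(s - 8) - (1/7)/(s + 6)


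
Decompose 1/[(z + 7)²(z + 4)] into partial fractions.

Cover-up at z=-4: R = 1/(-4 + 7)² = 1/9. Cover-up at z=-7: Q = 1/(-7 + 4) = -1/3. Comparing z² coeff: P = -R = -1/9
Result: (-1/9)/(z + 7) - (1/3)/(z + 7)² + (1/9)/(z + 4)


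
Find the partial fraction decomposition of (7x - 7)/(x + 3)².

(7x - 7) = P(x + 3) + Q. At x = -3: Q = 7·(-3) - 7 = -28. Coeff of x: P = 7
Result: 7/(x + 3) - 28/(x + 3)²


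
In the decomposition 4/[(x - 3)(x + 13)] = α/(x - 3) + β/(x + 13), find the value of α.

Cover-up at x = 3: α = 4/(3 + 13) = 4/16 = 1/4


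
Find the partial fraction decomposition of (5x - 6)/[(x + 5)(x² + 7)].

At x=-5: A = (5·(-5) - 6)/((-5)² + 7) = -31/32. B = -A = 31/32, C = 5 - (-5)·A = 5/32
Result: (-31/32)/(x + 5) + ((31/32)x + 5/32)/(x² + 7)


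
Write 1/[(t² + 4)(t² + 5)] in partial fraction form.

Coefficient matching gives α = γ = 0, β = 1/(5-4) = 1, δ = -β = -1
Result: 1/(t² + 4) - 1/(t² + 5)


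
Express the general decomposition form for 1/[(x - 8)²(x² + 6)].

Repeated linear + quadratic: P/(x - 8) + Q/(x - 8)² + (Rx + S)/(x² + 6)


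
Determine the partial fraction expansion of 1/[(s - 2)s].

1/(s - 2)s = P/(s - 2) + Q/s. P = 1/(2 - 0) = 1/2, Q = 1/(0 - 2) = -1/2
Result: (1/2)/(s - 2) - (1/2)/s


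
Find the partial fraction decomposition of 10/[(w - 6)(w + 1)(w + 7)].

Using cover-up method: P = 10/91, Q = -5/21, R = 5/39
Result: (10/91)/(w - 6) - (5/21)/(w + 1) + (5/39)/(w + 7)


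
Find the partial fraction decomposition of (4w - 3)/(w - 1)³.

(4w - 3) = P(w - 1)² + Q(w - 1) + R. At w = 1: R = 4·1 - 3 = 1. Coefficients: P = 0, Q = 4
Result: 4/(w - 1)² + 1/(w - 1)³


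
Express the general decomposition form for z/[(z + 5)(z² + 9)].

Linear + irreducible quadratic: α/(z + 5) + (βz + γ)/(z² + 9)


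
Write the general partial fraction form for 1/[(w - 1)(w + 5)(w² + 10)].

Two linear + quadratic: α/(w - 1) + β/(w + 5) + (γw + δ)/(w² + 10)


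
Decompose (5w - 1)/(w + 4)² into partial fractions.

(5w - 1) = A(w + 4) + B. At w = -4: B = 5·(-4) - 1 = -21. Coeff of w: A = 5
Result: 5/(w + 4) - 21/(w + 4)²


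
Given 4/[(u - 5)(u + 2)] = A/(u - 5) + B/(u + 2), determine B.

Cover-up at u = -2: B = 4/(-2 - 5) = -4/7


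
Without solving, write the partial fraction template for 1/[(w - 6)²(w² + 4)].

Repeated linear + quadratic: P/(w - 6) + Q/(w - 6)² + (Rw + S)/(w² + 4)


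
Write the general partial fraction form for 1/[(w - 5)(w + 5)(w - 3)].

Three distinct linear factors: α/(w - 5) + β/(w + 5) + γ/(w - 3)


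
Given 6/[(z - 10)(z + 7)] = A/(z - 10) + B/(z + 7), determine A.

Cover-up at z = 10: A = 6/(10 + 7) = 6/17


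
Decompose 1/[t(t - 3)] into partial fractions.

1/t(t - 3) = A/t + B/(t - 3). A = 1/(0 - 3) = -1/3, B = 1/(3 - 0) = 1/3
Result: (-1/3)/t + (1/3)/(t - 3)


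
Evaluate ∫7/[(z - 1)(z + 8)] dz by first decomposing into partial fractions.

Decompose: 7/[(z - 1)(z + 8)] = (7/9)/(z - 1) - (7/9)/(z + 8). Integrate each term: (7/9) ln|(z - 1)| - (7/9) ln|(z + 8)| + C


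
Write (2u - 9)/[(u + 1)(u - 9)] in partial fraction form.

At u=-1: A = (2·(-1) - 9)/(-1 - 9) = 11/10. At u=9: B = (2·9 - 9)/(9 + 1) = 9/10
Result: (11/10)/(u + 1) + (9/10)/(u - 9)


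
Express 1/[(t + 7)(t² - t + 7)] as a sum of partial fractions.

Cover-up at t = -7: α = 1/((-7)² - 1·(-7) + 7) = 1/63. Then β = -α = -1/63, γ = -α·(-1 - 7) = 8/63
Result: (1/63)/(t + 7) - ((1/63)t - 8/63)/(t² - t + 7)


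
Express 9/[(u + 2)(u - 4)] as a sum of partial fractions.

9/(u + 2)(u - 4) = P/(u + 2) + Q/(u - 4). P = 9/(-2 - 4) = -3/2, Q = 9/(4 + 2) = 3/2
Result: (-3/2)/(u + 2) + (3/2)/(u - 4)


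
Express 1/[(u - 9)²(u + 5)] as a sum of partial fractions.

Cover-up at u=-5: γ = 1/(-5 - 9)² = 1/196. Cover-up at u=9: β = 1/(9 + 5) = 1/14. Comparing u² coeff: α = -γ = -1/196
Result: (-1/196)/(u - 9) + (1/14)/(u - 9)² + (1/196)/(u + 5)


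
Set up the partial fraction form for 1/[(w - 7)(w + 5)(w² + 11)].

Two linear + quadratic: P/(w - 7) + Q/(w + 5) + (Rw + S)/(w² + 11)


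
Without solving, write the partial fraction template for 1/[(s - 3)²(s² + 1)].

Repeated linear + quadratic: P/(s - 3) + Q/(s - 3)² + (Rs + S)/(s² + 1)


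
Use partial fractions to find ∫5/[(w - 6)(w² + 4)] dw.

Cover-up at w=6: α = 5/(6²+4) = 1/8. Coeff matching: β = -1/8, γ = -3/4. Decomposition: (1/8)/(w - 6) - ((1/8)w + 3/4)/(w² + 4). Integrate: linear → ln, quadratic → (1/2)ln + arctan: (1/8) ln|(w - 6)| - (1/16) ln(w² + 4) - (3/8) arctan(w/2) + C


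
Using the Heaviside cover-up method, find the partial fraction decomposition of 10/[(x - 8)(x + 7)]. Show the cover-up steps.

Cover (x - 8): set x=8, get P = 10/(8 + 7) = 2/3. Cover (x + 7): set x=-7, get Q = 10/(-7 - 8) = -2/3.
Result: (2/3)/(x - 8) - (2/3)/(x + 7)


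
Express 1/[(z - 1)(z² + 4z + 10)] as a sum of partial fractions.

Cover-up at z = 1: A = 1/(1² + 4·1 + 10) = 1/15. Then B = -A = -1/15, C = -A·(4 + 1) = -1/3
Result: (1/15)/(z - 1) - ((1/15)z + 1/3)/(z² + 4z + 10)


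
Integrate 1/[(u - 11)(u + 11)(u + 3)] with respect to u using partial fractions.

Cover-up: α = 1/308, β = 1/176, γ = -1/112. Decomposition: (1/308)/(u - 11) + (1/176)/(u + 11) - (1/112)/(u + 3). Integrate each term: (1/308) ln|(u - 11)| + (1/176) ln|(u + 11)| - (1/112) ln|(u + 3)| + C


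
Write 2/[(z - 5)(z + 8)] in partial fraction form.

2/(z - 5)(z + 8) = P/(z - 5) + Q/(z + 8). P = 2/(5 + 8) = 2/13, Q = 2/(-8 - 5) = -2/13
Result: (2/13)/(z - 5) - (2/13)/(z + 8)


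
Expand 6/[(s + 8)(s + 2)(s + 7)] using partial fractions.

Using cover-up method: P = 1, Q = 1/5, R = -6/5
Result: 1/(s + 8) + (1/5)/(s + 2) - (6/5)/(s + 7)


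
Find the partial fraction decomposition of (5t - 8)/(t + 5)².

(5t - 8) = α(t + 5) + β. At t = -5: β = 5·(-5) - 8 = -33. Coeff of t: α = 5
Result: 5/(t + 5) - 33/(t + 5)²


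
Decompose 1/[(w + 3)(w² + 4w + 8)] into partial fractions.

Cover-up at w = -3: α = 1/((-3)² + 4·(-3) + 8) = 1/5. Then β = -α = -1/5, γ = -α·(4 - 3) = -1/5
Result: (1/5)/(w + 3) - ((1/5)w + 1/5)/(w² + 4w + 8)


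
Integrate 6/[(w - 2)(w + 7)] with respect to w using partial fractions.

Decompose: 6/[(w - 2)(w + 7)] = (2/3)/(w - 2) - (2/3)/(w + 7). Integrate each term: (2/3) ln|(w - 2)| - (2/3) ln|(w + 7)| + C


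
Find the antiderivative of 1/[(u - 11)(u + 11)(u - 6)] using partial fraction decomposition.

Cover-up: α = 1/110, β = 1/374, γ = -1/85. Decomposition: (1/110)/(u - 11) + (1/374)/(u + 11) - (1/85)/(u - 6). Integrate each term: (1/110) ln|(u - 11)| + (1/374) ln|(u + 11)| - (1/85) ln|(u - 6)| + C


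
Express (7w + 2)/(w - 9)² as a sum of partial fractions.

(7w + 2) = α(w - 9) + β. At w = 9: β = 7·9 + 2 = 65. Coeff of w: α = 7
Result: 7/(w - 9) + 65/(w - 9)²


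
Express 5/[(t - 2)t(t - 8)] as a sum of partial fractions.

Using cover-up method: A = -5/12, B = 5/16, C = 5/48
Result: (-5/12)/(t - 2) + (5/16)/t + (5/48)/(t - 8)


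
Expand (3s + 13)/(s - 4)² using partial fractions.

(3s + 13) = A(s - 4) + B. At s = 4: B = 3·4 + 13 = 25. Coeff of s: A = 3
Result: 3/(s - 4) + 25/(s - 4)²


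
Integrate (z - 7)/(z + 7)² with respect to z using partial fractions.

Decompose: α = 1, β = 1·(-7) - 7 = -14, so (z - 7)/(z + 7)² = 1/(z + 7) - 14/(z + 7)². Integrate: ∫ α/(z + 7) dz = ln|(z + 7)|; ∫ β/(z + 7)² dz = 14/(z + 7). Sum: ln|(z + 7)| + 14/(z + 7) + C


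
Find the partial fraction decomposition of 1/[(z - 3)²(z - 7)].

Cover-up at z=7: R = 1/(7 - 3)² = 1/16. Cover-up at z=3: Q = 1/(3 - 7) = -1/4. Comparing z² coeff: P = -R = -1/16
Result: (-1/16)/(z - 3) - (1/4)/(z - 3)² + (1/16)/(z - 7)


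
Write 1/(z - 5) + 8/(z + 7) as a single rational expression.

Common denominator (z - 5)(z + 7). Numerator: 1(z + 7) + 8(z - 5) = (z + 7) + (8z - 40) = 9z - 33
Result: (9z - 33)/[(z - 5)(z + 7)]


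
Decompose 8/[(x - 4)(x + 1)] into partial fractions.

8/(x - 4)(x + 1) = A/(x - 4) + B/(x + 1). A = 8/(4 + 1) = 8/5, B = 8/(-1 - 4) = -8/5
Result: (8/5)/(x - 4) - (8/5)/(x + 1)


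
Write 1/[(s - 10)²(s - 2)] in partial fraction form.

Cover-up at s=2: γ = 1/(2 - 10)² = 1/64. Cover-up at s=10: β = 1/(10 - 2) = 1/8. Comparing s² coeff: α = -γ = -1/64
Result: (-1/64)/(s - 10) + (1/8)/(s - 10)² + (1/64)/(s - 2)


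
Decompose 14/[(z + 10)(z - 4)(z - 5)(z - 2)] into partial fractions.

Using Heaviside cover-up: (-1/180)/(z + 10) - (1/2)/(z - 4) + (14/45)/(z - 5) + (7/36)/(z - 2)


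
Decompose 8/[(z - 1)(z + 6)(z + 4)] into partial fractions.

Using cover-up method: α = 8/35, β = 4/7, γ = -4/5
Result: (8/35)/(z - 1) + (4/7)/(z + 6) - (4/5)/(z + 4)


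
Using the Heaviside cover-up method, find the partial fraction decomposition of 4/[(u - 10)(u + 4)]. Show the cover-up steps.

Cover (u - 10): set u=10, get α = 4/(10 + 4) = 2/7. Cover (u + 4): set u=-4, get β = 4/(-4 - 10) = -2/7.
Result: (2/7)/(u - 10) - (2/7)/(u + 4)


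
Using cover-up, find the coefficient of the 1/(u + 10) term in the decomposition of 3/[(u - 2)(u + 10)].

Cover (u + 10), set u=-10: 3/((u - 2) at u=-10) = 3/(-12) = -1/4


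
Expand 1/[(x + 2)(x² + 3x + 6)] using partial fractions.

Cover-up at x = -2: P = 1/((-2)² + 3·(-2) + 6) = 1/4. Then Q = -P = -1/4, R = -P·(3 - 2) = -1/4
Result: (1/4)/(x + 2) - ((1/4)x + 1/4)/(x² + 3x + 6)


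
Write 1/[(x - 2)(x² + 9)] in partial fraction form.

Cover-up at x = 2: P = 1/(2² + 9) = 1/13. Then Q = -P = -1/13, R = -P·(0 + 2) = -2/13
Result: (1/13)/(x - 2) - ((1/13)x + 2/13)/(x² + 9)


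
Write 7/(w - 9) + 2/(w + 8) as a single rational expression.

Common denominator (w - 9)(w + 8). Numerator: 7(w + 8) + 2(w - 9) = (7w + 56) + (2w - 18) = 9w + 38
Result: (9w + 38)/[(w - 9)(w + 8)]


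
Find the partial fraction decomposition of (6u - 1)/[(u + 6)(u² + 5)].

At u=-6: A = (6·(-6) - 1)/((-6)² + 5) = -37/41. B = -A = 37/41, C = 6 - (-6)·A = 24/41
Result: (-37/41)/(u + 6) + ((37/41)u + 24/41)/(u² + 5)


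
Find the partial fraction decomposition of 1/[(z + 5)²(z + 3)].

Cover-up at z=-3: R = 1/(-3 + 5)² = 1/4. Cover-up at z=-5: Q = 1/(-5 + 3) = -1/2. Comparing z² coeff: P = -R = -1/4
Result: (-1/4)/(z + 5) - (1/2)/(z + 5)² + (1/4)/(z + 3)


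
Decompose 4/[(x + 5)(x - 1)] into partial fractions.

4/(x + 5)(x - 1) = A/(x + 5) + B/(x - 1). A = 4/(-5 - 1) = -2/3, B = 4/(1 + 5) = 2/3
Result: (-2/3)/(x + 5) + (2/3)/(x - 1)


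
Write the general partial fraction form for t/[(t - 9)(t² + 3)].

Linear + irreducible quadratic: A/(t - 9) + (Bt + C)/(t² + 3)


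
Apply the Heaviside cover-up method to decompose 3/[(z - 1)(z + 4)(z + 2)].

Cover (z - 1), z=1: α = 3/[(1 + 4)(1 + 2)] = 1/5. Cover (z + 4), z=-4: β = 3/[(-4 - 1)(-4 + 2)] = 3/10. Cover (z + 2), z=-2: γ = 3/[(-2 - 1)(-2 + 4)] = -1/2.
Result: (1/5)/(z - 1) + (3/10)/(z + 4) - (1/2)/(z + 2)


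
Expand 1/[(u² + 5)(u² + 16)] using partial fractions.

Coefficient matching gives A = C = 0, B = 1/(16-5) = 1/11, D = -B = -1/11
Result: (1/11)/(u² + 5) - (1/11)/(u² + 16)


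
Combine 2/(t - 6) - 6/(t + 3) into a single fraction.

Common denominator (t - 6)(t + 3). Numerator: 2(t + 3) - 6(t - 6) = (2t + 6) - (6t - 36) = -4t + 42
Result: (-4t + 42)/[(t - 6)(t + 3)]


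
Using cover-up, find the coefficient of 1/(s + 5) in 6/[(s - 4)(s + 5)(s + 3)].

Cover (s + 5), set s=-5: 6/[(-5 - 4)(-5 + 3)] = 1/3


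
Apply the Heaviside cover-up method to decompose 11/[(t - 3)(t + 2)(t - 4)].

Cover (t - 3), t=3: α = 11/[(3 + 2)(3 - 4)] = -11/5. Cover (t + 2), t=-2: β = 11/[(-2 - 3)(-2 - 4)] = 11/30. Cover (t - 4), t=4: γ = 11/[(4 - 3)(4 + 2)] = 11/6.
Result: (-11/5)/(t - 3) + (11/30)/(t + 2) + (11/6)/(t - 4)


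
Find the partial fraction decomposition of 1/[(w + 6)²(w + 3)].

Cover-up at w=-3: R = 1/(-3 + 6)² = 1/9. Cover-up at w=-6: Q = 1/(-6 + 3) = -1/3. Comparing w² coeff: P = -R = -1/9
Result: (-1/9)/(w + 6) - (1/3)/(w + 6)² + (1/9)/(w + 3)


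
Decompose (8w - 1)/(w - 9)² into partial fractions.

(8w - 1) = P(w - 9) + Q. At w = 9: Q = 8·9 - 1 = 71. Coeff of w: P = 8
Result: 8/(w - 9) + 71/(w - 9)²


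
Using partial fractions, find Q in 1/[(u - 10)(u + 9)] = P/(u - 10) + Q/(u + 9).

Cover-up at u = -9: Q = 1/(-9 - 10) = -1/19


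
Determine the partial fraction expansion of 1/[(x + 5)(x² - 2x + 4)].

Cover-up at x = -5: P = 1/((-5)² - 2·(-5) + 4) = 1/39. Then Q = -P = -1/39, R = -P·(-2 - 5) = 7/39
Result: (1/39)/(x + 5) - ((1/39)x - 7/39)/(x² - 2x + 4)


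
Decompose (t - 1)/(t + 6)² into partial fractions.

(t - 1) = A(t + 6) + B. At t = -6: B = 1·(-6) - 1 = -7. Coeff of t: A = 1
Result: 1/(t + 6) - 7/(t + 6)²


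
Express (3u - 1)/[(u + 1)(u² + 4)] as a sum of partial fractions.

At u=-1: A = (3·(-1) - 1)/((-1)² + 4) = -4/5. B = -A = 4/5, C = 3 - (-1)·A = 11/5
Result: (-4/5)/(u + 1) + ((4/5)u + 11/5)/(u² + 4)


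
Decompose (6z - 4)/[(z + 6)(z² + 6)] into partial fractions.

At z=-6: P = (6·(-6) - 4)/((-6)² + 6) = -20/21. Q = -P = 20/21, R = 6 - (-6)·P = 2/7
Result: (-20/21)/(z + 6) + ((20/21)z + 2/7)/(z² + 6)


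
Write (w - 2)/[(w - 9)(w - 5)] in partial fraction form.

At w=9: A = (1·9 - 2)/(9 - 5) = 7/4. At w=5: B = (1·5 - 2)/(5 - 9) = -3/4
Result: (7/4)/(w - 9) - (3/4)/(w - 5)


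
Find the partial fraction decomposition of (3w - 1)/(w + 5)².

(3w - 1) = A(w + 5) + B. At w = -5: B = 3·(-5) - 1 = -16. Coeff of w: A = 3
Result: 3/(w + 5) - 16/(w + 5)²


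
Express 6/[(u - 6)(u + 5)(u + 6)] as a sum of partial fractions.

Using cover-up method: α = 1/22, β = -6/11, γ = 1/2
Result: (1/22)/(u - 6) - (6/11)/(u + 5) + (1/2)/(u + 6)


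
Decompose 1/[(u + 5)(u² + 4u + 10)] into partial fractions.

Cover-up at u = -5: α = 1/((-5)² + 4·(-5) + 10) = 1/15. Then β = -α = -1/15, γ = -α·(4 - 5) = 1/15
Result: (1/15)/(u + 5) - ((1/15)u - 1/15)/(u² + 4u + 10)


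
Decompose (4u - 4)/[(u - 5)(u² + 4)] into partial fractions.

At u=5: P = (4·5 - 4)/(5² + 4) = 16/29. Q = -P = -16/29, R = 4 - 5·P = 36/29
Result: (16/29)/(u - 5) - ((16/29)u - 36/29)/(u² + 4)


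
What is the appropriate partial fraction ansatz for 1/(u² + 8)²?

Repeated quadratic factor: (αu + β)/(u² + 8) + (γu + δ)/(u² + 8)²


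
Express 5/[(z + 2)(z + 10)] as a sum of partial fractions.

5/(z + 2)(z + 10) = A/(z + 2) + B/(z + 10). A = 5/(-2 + 10) = 5/8, B = 5/(-10 + 2) = -5/8
Result: (5/8)/(z + 2) - (5/8)/(z + 10)


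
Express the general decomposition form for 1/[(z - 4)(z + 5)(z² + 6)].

Two linear + quadratic: α/(z - 4) + β/(z + 5) + (γz + δ)/(z² + 6)


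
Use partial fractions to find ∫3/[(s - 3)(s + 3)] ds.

Decompose: 3/[(s - 3)(s + 3)] = (1/2)/(s - 3) - (1/2)/(s + 3). Integrate each term: (1/2) ln|(s - 3)| - (1/2) ln|(s + 3)| + C


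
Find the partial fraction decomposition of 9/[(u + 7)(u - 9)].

9/(u + 7)(u - 9) = α/(u + 7) + β/(u - 9). α = 9/(-7 - 9) = -9/16, β = 9/(9 + 7) = 9/16
Result: (-9/16)/(u + 7) + (9/16)/(u - 9)


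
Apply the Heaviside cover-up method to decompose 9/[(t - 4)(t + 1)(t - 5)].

Cover (t - 4), t=4: P = 9/[(4 + 1)(4 - 5)] = -9/5. Cover (t + 1), t=-1: Q = 9/[(-1 - 4)(-1 - 5)] = 3/10. Cover (t - 5), t=5: R = 9/[(5 - 4)(5 + 1)] = 3/2.
Result: (-9/5)/(t - 4) + (3/10)/(t + 1) + (3/2)/(t - 5)


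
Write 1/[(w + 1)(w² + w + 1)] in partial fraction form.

Cover-up at w = -1: A = 1/((-1)² + 1·(-1) + 1) = 1. Then B = -A = -1, C = -A·(1 - 1) = 0
Result: 1/(w + 1) - (w)/(w² + w + 1)


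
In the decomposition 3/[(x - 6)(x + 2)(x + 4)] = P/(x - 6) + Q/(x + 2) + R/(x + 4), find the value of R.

Cover-up at x = -4: R = 3/[(-4 - 6)(-4 + 2)] = 3/[(-10)(-2)] = 3/20


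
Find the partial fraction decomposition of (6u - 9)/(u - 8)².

(6u - 9) = P(u - 8) + Q. At u = 8: Q = 6·8 - 9 = 39. Coeff of u: P = 6
Result: 6/(u - 8) + 39/(u - 8)²


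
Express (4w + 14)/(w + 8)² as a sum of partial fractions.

(4w + 14) = α(w + 8) + β. At w = -8: β = 4·(-8) + 14 = -18. Coeff of w: α = 4
Result: 4/(w + 8) - 18/(w + 8)²


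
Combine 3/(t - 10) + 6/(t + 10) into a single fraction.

Common denominator (t - 10)(t + 10). Numerator: 3(t + 10) + 6(t - 10) = (3t + 30) + (6t - 60) = 9t - 30
Result: (9t - 30)/[(t - 10)(t + 10)]


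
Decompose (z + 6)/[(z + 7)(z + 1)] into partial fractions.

At z=-7: P = (1·(-7) + 6)/(-7 + 1) = 1/6. At z=-1: Q = (1·(-1) + 6)/(-1 + 7) = 5/6
Result: (1/6)/(z + 7) + (5/6)/(z + 1)


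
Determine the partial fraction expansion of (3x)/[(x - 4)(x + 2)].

At x=4: P = (3·4 + 0)/(4 + 2) = 2. At x=-2: Q = (3·(-2) + 0)/(-2 - 4) = 1
Result: 2/(x - 4) + 1/(x + 2)


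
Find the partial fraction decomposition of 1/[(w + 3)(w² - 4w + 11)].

Cover-up at w = -3: α = 1/((-3)² - 4·(-3) + 11) = 1/32. Then β = -α = -1/32, γ = -α·(-4 - 3) = 7/32
Result: (1/32)/(w + 3) - ((1/32)w - 7/32)/(w² - 4w + 11)


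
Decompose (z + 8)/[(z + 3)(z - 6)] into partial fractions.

At z=-3: A = (1·(-3) + 8)/(-3 - 6) = -5/9. At z=6: B = (1·6 + 8)/(6 + 3) = 14/9
Result: (-5/9)/(z + 3) + (14/9)/(z - 6)


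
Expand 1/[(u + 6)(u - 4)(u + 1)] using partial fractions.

Using cover-up method: P = 1/50, Q = 1/50, R = -1/25
Result: (1/50)/(u + 6) + (1/50)/(u - 4) - (1/25)/(u + 1)


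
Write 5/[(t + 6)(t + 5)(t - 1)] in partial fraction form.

Using cover-up method: A = 5/7, B = -5/6, C = 5/42
Result: (5/7)/(t + 6) - (5/6)/(t + 5) + (5/42)/(t - 1)


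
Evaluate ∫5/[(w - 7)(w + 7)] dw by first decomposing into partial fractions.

Decompose: 5/[(w - 7)(w + 7)] = (5/14)/(w - 7) - (5/14)/(w + 7). Integrate each term: (5/14) ln|(w - 7)| - (5/14) ln|(w + 7)| + C


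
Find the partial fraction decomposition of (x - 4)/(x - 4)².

(x - 4) = P(x - 4) + Q. At x = 4: Q = 1·4 - 4 = 0. Coeff of x: P = 1
Result: 1/(x - 4)


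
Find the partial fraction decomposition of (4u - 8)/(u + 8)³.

(4u - 8) = P(u + 8)² + Q(u + 8) + R. At u = -8: R = 4·(-8) - 8 = -40. Coefficients: P = 0, Q = 4
Result: 4/(u + 8)² - 40/(u + 8)³


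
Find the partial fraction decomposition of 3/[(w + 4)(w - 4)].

3/(w + 4)(w - 4) = α/(w + 4) + β/(w - 4). α = 3/(-4 - 4) = -3/8, β = 3/(4 + 4) = 3/8
Result: (-3/8)/(w + 4) + (3/8)/(w - 4)


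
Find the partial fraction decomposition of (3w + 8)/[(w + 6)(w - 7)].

At w=-6: P = (3·(-6) + 8)/(-6 - 7) = 10/13. At w=7: Q = (3·7 + 8)/(7 + 6) = 29/13
Result: (10/13)/(w + 6) + (29/13)/(w - 7)


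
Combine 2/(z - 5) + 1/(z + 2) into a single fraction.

Common denominator (z - 5)(z + 2). Numerator: 2(z + 2) + 1(z - 5) = (2z + 4) + (z - 5) = 3z - 1
Result: (3z - 1)/[(z - 5)(z + 2)]


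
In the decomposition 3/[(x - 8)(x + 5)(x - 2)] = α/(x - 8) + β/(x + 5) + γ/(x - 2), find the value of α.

Cover-up at x = 8: α = 3/[(8 + 5)(8 - 2)] = 3/[(13)(6)] = 3/78 = 1/26


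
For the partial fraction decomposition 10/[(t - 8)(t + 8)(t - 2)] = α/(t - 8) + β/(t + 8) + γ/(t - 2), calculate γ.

Cover-up at t = 2: γ = 10/[(2 - 8)(2 + 8)] = 10/[(-6)(10)] = -10/60 = -1/6


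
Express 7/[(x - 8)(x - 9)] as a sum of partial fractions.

7/(x - 8)(x - 9) = α/(x - 8) + β/(x - 9). α = 7/(8 - 9) = -7, β = 7/(9 - 8) = 7
Result: -7/(x - 8) + 7/(x - 9)


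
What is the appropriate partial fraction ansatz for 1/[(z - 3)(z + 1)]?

Distinct linear factors: A/(z - 3) + B/(z + 1)


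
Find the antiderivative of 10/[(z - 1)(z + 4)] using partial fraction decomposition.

Decompose: 10/[(z - 1)(z + 4)] = 2/(z - 1) - 2/(z + 4). Integrate each term: 2 ln|(z - 1)| - 2 ln|(z + 4)| + C


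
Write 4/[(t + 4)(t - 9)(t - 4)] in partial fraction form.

Using cover-up method: A = 1/26, B = 4/65, C = -1/10
Result: (1/26)/(t + 4) + (4/65)/(t - 9) - (1/10)/(t - 4)


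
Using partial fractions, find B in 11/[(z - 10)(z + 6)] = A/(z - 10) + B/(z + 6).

Cover-up at z = -6: B = 11/(-6 - 10) = -11/16


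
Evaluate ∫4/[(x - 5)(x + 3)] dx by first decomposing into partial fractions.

Decompose: 4/[(x - 5)(x + 3)] = (1/2)/(x - 5) - (1/2)/(x + 3). Integrate each term: (1/2) ln|(x - 5)| - (1/2) ln|(x + 3)| + C


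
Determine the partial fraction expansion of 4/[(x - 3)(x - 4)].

4/(x - 3)(x - 4) = P/(x - 3) + Q/(x - 4). P = 4/(3 - 4) = -4, Q = 4/(4 - 3) = 4
Result: -4/(x - 3) + 4/(x - 4)


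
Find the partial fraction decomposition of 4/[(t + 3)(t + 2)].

4/(t + 3)(t + 2) = A/(t + 3) + B/(t + 2). A = 4/(-3 + 2) = -4, B = 4/(-2 + 3) = 4
Result: -4/(t + 3) + 4/(t + 2)


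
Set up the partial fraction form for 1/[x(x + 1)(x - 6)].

Three distinct linear factors: P/x + Q/(x + 1) + R/(x - 6)


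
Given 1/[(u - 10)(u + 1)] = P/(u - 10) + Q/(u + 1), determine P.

Cover-up at u = 10: P = 1/(10 + 1) = 1/11


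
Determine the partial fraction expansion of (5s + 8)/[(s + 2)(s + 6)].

At s=-2: α = (5·(-2) + 8)/(-2 + 6) = -1/2. At s=-6: β = (5·(-6) + 8)/(-6 + 2) = 11/2
Result: (-1/2)/(s + 2) + (11/2)/(s + 6)


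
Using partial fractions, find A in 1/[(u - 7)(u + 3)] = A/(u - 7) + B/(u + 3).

Cover-up at u = 7: A = 1/(7 + 3) = 1/10


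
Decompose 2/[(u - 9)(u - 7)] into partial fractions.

2/(u - 9)(u - 7) = α/(u - 9) + β/(u - 7). α = 2/(9 - 7) = 1, β = 2/(7 - 9) = -1
Result: 1/(u - 9) - 1/(u - 7)


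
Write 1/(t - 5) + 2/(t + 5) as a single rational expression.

Common denominator (t - 5)(t + 5). Numerator: 1(t + 5) + 2(t - 5) = (t + 5) + (2t - 10) = 3t - 5
Result: (3t - 5)/[(t - 5)(t + 5)]


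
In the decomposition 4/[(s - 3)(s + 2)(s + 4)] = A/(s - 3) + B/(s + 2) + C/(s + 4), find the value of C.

Cover-up at s = -4: C = 4/[(-4 - 3)(-4 + 2)] = 4/[(-7)(-2)] = 4/14 = 2/7


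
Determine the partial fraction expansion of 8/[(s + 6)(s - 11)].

8/(s + 6)(s - 11) = A/(s + 6) + B/(s - 11). A = 8/(-6 - 11) = -8/17, B = 8/(11 + 6) = 8/17
Result: (-8/17)/(s + 6) + (8/17)/(s - 11)


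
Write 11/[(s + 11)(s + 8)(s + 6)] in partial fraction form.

Using cover-up method: α = 11/15, β = -11/6, γ = 11/10
Result: (11/15)/(s + 11) - (11/6)/(s + 8) + (11/10)/(s + 6)


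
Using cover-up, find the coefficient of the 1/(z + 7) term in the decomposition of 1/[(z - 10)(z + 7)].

Cover (z + 7), set z=-7: 1/((z - 10) at z=-7) = 1/(-17) = -1/17


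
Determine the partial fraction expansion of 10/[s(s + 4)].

10/s(s + 4) = P/s + Q/(s + 4). P = 10/(0 + 4) = 5/2, Q = 10/(-4 - 0) = -5/2
Result: (5/2)/s - (5/2)/(s + 4)


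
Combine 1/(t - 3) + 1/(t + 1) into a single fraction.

Common denominator (t - 3)(t + 1). Numerator: 1(t + 1) + 1(t - 3) = (t + 1) + (t - 3) = 2t - 2
Result: (2t - 2)/[(t - 3)(t + 1)]


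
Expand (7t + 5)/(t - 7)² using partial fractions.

(7t + 5) = A(t - 7) + B. At t = 7: B = 7·7 + 5 = 54. Coeff of t: A = 7
Result: 7/(t - 7) + 54/(t - 7)²


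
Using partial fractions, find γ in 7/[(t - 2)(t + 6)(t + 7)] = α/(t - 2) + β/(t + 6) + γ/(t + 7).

Cover-up at t = -7: γ = 7/[(-7 - 2)(-7 + 6)] = 7/[(-9)(-1)] = 7/9


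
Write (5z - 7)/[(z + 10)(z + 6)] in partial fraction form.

At z=-10: α = (5·(-10) - 7)/(-10 + 6) = 57/4. At z=-6: β = (5·(-6) - 7)/(-6 + 10) = -37/4
Result: (57/4)/(z + 10) - (37/4)/(z + 6)


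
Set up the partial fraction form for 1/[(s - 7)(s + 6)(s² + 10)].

Two linear + quadratic: α/(s - 7) + β/(s + 6) + (γs + δ)/(s² + 10)


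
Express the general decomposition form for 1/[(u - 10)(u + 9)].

Distinct linear factors: P/(u - 10) + Q/(u + 9)


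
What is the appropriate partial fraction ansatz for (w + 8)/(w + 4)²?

Repeated linear factor: A/(w + 4) + B/(w + 4)²


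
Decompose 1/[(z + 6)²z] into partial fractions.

Cover-up at z=0: C = 1/(0 + 6)² = 1/36. Cover-up at z=-6: B = 1/(-6 - 0) = -1/6. Comparing z² coeff: A = -C = -1/36
Result: (-1/36)/(z + 6) - (1/6)/(z + 6)² + (1/36)/z


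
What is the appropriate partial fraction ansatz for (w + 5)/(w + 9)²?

Repeated linear factor: A/(w + 9) + B/(w + 9)²


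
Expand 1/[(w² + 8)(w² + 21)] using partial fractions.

Coefficient matching gives α = γ = 0, β = 1/(21-8) = 1/13, δ = -β = -1/13
Result: (1/13)/(w² + 8) - (1/13)/(w² + 21)


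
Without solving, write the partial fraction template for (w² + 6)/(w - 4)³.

Repeated linear factor (power 3): P/(w - 4) + Q/(w - 4)² + R/(w - 4)³


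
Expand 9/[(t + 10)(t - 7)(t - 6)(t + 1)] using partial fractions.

Using Heaviside cover-up: (-1/272)/(t + 10) + (9/136)/(t - 7) - (9/112)/(t - 6) + (1/56)/(t + 1)


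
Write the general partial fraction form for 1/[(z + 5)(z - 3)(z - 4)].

Three distinct linear factors: P/(z + 5) + Q/(z - 3) + R/(z - 4)


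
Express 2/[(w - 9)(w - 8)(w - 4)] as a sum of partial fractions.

Using cover-up method: α = 2/5, β = -1/2, γ = 1/10
Result: (2/5)/(w - 9) - (1/2)/(w - 8) + (1/10)/(w - 4)


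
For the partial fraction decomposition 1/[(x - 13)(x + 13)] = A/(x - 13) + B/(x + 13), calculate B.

Cover-up at x = -13: B = 1/(-13 - 13) = -1/26


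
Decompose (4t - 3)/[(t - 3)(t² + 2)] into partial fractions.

At t=3: P = (4·3 - 3)/(3² + 2) = 9/11. Q = -P = -9/11, R = 4 - 3·P = 17/11
Result: (9/11)/(t - 3) - ((9/11)t - 17/11)/(t² + 2)


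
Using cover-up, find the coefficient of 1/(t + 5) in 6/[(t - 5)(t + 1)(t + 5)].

Cover (t + 5), set t=-5: 6/[(-5 - 5)(-5 + 1)] = 3/20


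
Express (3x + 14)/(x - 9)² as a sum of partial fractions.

(3x + 14) = P(x - 9) + Q. At x = 9: Q = 3·9 + 14 = 41. Coeff of x: P = 3
Result: 3/(x - 9) + 41/(x - 9)²


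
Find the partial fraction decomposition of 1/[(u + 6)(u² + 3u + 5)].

Cover-up at u = -6: P = 1/((-6)² + 3·(-6) + 5) = 1/23. Then Q = -P = -1/23, R = -P·(3 - 6) = 3/23
Result: (1/23)/(u + 6) - ((1/23)u - 3/23)/(u² + 3u + 5)


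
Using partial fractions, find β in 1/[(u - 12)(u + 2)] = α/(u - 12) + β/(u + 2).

Cover-up at u = -2: β = 1/(-2 - 12) = -1/14


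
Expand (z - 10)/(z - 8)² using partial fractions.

(z - 10) = α(z - 8) + β. At z = 8: β = 1·8 - 10 = -2. Coeff of z: α = 1
Result: 1/(z - 8) - 2/(z - 8)²


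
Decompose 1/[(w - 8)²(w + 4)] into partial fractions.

Cover-up at w=-4: C = 1/(-4 - 8)² = 1/144. Cover-up at w=8: B = 1/(8 + 4) = 1/12. Comparing w² coeff: A = -C = -1/144
Result: (-1/144)/(w - 8) + (1/12)/(w - 8)² + (1/144)/(w + 4)


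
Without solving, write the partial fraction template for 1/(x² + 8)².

Repeated quadratic factor: (Px + Q)/(x² + 8) + (Rx + S)/(x² + 8)²


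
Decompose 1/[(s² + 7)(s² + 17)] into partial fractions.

Coefficient matching gives α = γ = 0, β = 1/(17-7) = 1/10, δ = -β = -1/10
Result: (1/10)/(s² + 7) - (1/10)/(s² + 17)


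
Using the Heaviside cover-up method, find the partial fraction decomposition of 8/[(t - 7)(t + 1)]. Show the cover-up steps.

Cover (t - 7): set t=7, get α = 8/(7 + 1) = 1. Cover (t + 1): set t=-1, get β = 8/(-1 - 7) = -1.
Result: 1/(t - 7) - 1/(t + 1)


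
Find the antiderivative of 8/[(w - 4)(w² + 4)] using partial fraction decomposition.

Cover-up at w=4: P = 8/(4²+4) = 2/5. Coeff matching: Q = -2/5, R = -8/5. Decomposition: (2/5)/(w - 4) - ((2/5)w + 8/5)/(w² + 4). Integrate: linear → ln, quadratic → (1/2)ln + arctan: (2/5) ln|(w - 4)| - (1/5) ln(w² + 4) - (4/5) arctan(w/2) + C


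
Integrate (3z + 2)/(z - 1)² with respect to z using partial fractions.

Decompose: α = 3, β = 3·1 + 2 = 5, so (3z + 2)/(z - 1)² = 3/(z - 1) + 5/(z - 1)². Integrate: ∫ α/(z - 1) dz = 3 ln|(z - 1)|; ∫ β/(z - 1)² dz = -5/(z - 1). Sum: 3 ln|(z - 1)| - 5/(z - 1) + C


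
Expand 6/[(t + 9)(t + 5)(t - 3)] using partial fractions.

Using cover-up method: P = 1/8, Q = -3/16, R = 1/16
Result: (1/8)/(t + 9) - (3/16)/(t + 5) + (1/16)/(t - 3)


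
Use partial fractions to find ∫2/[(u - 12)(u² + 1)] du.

Cover-up at u=12: P = 2/(12²+1) = 2/145. Coeff matching: Q = -2/145, R = -24/145. Decomposition: (2/145)/(u - 12) - ((2/145)u + 24/145)/(u² + 1). Integrate: linear → ln, quadratic → (1/2)ln + arctan: (2/145) ln|(u - 12)| - (1/145) ln(u² + 1) - (24/145) arctan(u) + C


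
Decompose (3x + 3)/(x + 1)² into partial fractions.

(3x + 3) = A(x + 1) + B. At x = -1: B = 3·(-1) + 3 = 0. Coeff of x: A = 3
Result: 3/(x + 1)


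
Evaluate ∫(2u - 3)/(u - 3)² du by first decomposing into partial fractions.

Decompose: P = 2, Q = 2·3 - 3 = 3, so (2u - 3)/(u - 3)² = 2/(u - 3) + 3/(u - 3)². Integrate: ∫ P/(u - 3) du = 2 ln|(u - 3)|; ∫ Q/(u - 3)² du = -3/(u - 3). Sum: 2 ln|(u - 3)| - 3/(u - 3) + C


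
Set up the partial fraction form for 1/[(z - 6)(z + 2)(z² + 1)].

Two linear + quadratic: α/(z - 6) + β/(z + 2) + (γz + δ)/(z² + 1)


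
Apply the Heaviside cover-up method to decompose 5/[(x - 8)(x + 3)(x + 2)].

Cover (x - 8), x=8: A = 5/[(8 + 3)(8 + 2)] = 1/22. Cover (x + 3), x=-3: B = 5/[(-3 - 8)(-3 + 2)] = 5/11. Cover (x + 2), x=-2: C = 5/[(-2 - 8)(-2 + 3)] = -1/2.
Result: (1/22)/(x - 8) + (5/11)/(x + 3) - (1/2)/(x + 2)


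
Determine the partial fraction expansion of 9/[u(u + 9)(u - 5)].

Using cover-up method: α = -1/5, β = 1/14, γ = 9/70
Result: (-1/5)/u + (1/14)/(u + 9) + (9/70)/(u - 5)


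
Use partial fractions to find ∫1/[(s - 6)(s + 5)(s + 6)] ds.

Cover-up: α = 1/132, β = -1/11, γ = 1/12. Decomposition: (1/132)/(s - 6) - (1/11)/(s + 5) + (1/12)/(s + 6). Integrate each term: (1/132) ln|(s - 6)| - (1/11) ln|(s + 5)| + (1/12) ln|(s + 6)| + C


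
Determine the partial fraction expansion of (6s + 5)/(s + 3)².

(6s + 5) = A(s + 3) + B. At s = -3: B = 6·(-3) + 5 = -13. Coeff of s: A = 6
Result: 6/(s + 3) - 13/(s + 3)²


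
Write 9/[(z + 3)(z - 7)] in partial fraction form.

9/(z + 3)(z - 7) = A/(z + 3) + B/(z - 7). A = 9/(-3 - 7) = -9/10, B = 9/(7 + 3) = 9/10
Result: (-9/10)/(z + 3) + (9/10)/(z - 7)


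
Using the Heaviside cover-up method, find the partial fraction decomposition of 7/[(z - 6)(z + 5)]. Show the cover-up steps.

Cover (z - 6): set z=6, get P = 7/(6 + 5) = 7/11. Cover (z + 5): set z=-5, get Q = 7/(-5 - 6) = -7/11.
Result: (7/11)/(z - 6) - (7/11)/(z + 5)


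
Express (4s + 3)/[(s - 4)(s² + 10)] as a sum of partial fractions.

At s=4: P = (4·4 + 3)/(4² + 10) = 19/26. Q = -P = -19/26, R = 4 - 4·P = 14/13
Result: (19/26)/(s - 4) - ((19/26)s - 14/13)/(s² + 10)


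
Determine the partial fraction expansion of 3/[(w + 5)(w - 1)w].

Using cover-up method: P = 1/10, Q = 1/2, R = -3/5
Result: (1/10)/(w + 5) + (1/2)/(w - 1) - (3/5)/w


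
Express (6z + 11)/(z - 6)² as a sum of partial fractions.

(6z + 11) = P(z - 6) + Q. At z = 6: Q = 6·6 + 11 = 47. Coeff of z: P = 6
Result: 6/(z - 6) + 47/(z - 6)²


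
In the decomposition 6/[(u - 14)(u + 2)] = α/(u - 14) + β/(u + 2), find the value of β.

Cover-up at u = -2: β = 6/(-2 - 14) = -6/16 = -3/8


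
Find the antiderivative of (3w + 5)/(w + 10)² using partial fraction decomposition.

Decompose: α = 3, β = 3·(-10) + 5 = -25, so (3w + 5)/(w + 10)² = 3/(w + 10) - 25/(w + 10)². Integrate: ∫ α/(w + 10) dw = 3 ln|(w + 10)|; ∫ β/(w + 10)² dw = 25/(w + 10). Sum: 3 ln|(w + 10)| + 25/(w + 10) + C


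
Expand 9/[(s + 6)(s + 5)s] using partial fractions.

Using cover-up method: A = 3/2, B = -9/5, C = 3/10
Result: (3/2)/(s + 6) - (9/5)/(s + 5) + (3/10)/s


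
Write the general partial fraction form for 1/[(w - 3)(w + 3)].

Distinct linear factors: A/(w - 3) + B/(w + 3)


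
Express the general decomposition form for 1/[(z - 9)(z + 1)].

Distinct linear factors: A/(z - 9) + B/(z + 1)


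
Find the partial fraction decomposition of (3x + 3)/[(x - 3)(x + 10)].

At x=3: A = (3·3 + 3)/(3 + 10) = 12/13. At x=-10: B = (3·(-10) + 3)/(-10 - 3) = 27/13
Result: (12/13)/(x - 3) + (27/13)/(x + 10)


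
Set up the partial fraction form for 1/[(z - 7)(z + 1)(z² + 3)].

Two linear + quadratic: α/(z - 7) + β/(z + 1) + (γz + δ)/(z² + 3)


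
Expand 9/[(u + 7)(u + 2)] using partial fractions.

9/(u + 7)(u + 2) = α/(u + 7) + β/(u + 2). α = 9/(-7 + 2) = -9/5, β = 9/(-2 + 7) = 9/5
Result: (-9/5)/(u + 7) + (9/5)/(u + 2)


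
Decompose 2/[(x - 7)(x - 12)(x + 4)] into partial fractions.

Using cover-up method: A = -2/55, B = 1/40, C = 1/88
Result: (-2/55)/(x - 7) + (1/40)/(x - 12) + (1/88)/(x + 4)


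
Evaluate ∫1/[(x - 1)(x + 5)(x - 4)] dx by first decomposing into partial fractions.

Cover-up: α = -1/18, β = 1/54, γ = 1/27. Decomposition: (-1/18)/(x - 1) + (1/54)/(x + 5) + (1/27)/(x - 4). Integrate each term: (-1/18) ln|(x - 1)| + (1/54) ln|(x + 5)| + (1/27) ln|(x - 4)| + C


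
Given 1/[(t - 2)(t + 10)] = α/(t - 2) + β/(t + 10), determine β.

Cover-up at t = -10: β = 1/(-10 - 2) = -1/12


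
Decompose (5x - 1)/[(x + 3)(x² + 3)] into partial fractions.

At x=-3: P = (5·(-3) - 1)/((-3)² + 3) = -4/3. Q = -P = 4/3, R = 5 - (-3)·P = 1
Result: (-4/3)/(x + 3) + ((4/3)x + 1)/(x² + 3)


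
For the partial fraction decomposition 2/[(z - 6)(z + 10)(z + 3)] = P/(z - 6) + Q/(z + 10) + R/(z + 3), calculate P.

Cover-up at z = 6: P = 2/[(6 + 10)(6 + 3)] = 2/[(16)(9)] = 2/144 = 1/72


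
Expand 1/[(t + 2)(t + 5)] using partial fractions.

1/(t + 2)(t + 5) = α/(t + 2) + β/(t + 5). α = 1/(-2 + 5) = 1/3, β = 1/(-5 + 2) = -1/3
Result: (1/3)/(t + 2) - (1/3)/(t + 5)


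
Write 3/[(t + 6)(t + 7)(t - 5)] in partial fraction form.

Using cover-up method: α = -3/11, β = 1/4, γ = 1/44
Result: (-3/11)/(t + 6) + (1/4)/(t + 7) + (1/44)/(t - 5)


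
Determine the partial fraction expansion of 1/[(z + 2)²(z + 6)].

Cover-up at z=-6: R = 1/(-6 + 2)² = 1/16. Cover-up at z=-2: Q = 1/(-2 + 6) = 1/4. Comparing z² coeff: P = -R = -1/16
Result: (-1/16)/(z + 2) + (1/4)/(z + 2)² + (1/16)/(z + 6)


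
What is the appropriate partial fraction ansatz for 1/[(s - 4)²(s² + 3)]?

Repeated linear + quadratic: A/(s - 4) + B/(s - 4)² + (Cs + D)/(s² + 3)


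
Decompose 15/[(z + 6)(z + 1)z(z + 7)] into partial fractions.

Using Heaviside cover-up: (1/2)/(z + 6) - (1/2)/(z + 1) + (5/14)/z - (5/14)/(z + 7)


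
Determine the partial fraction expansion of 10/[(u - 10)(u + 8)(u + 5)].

Using cover-up method: α = 1/27, β = 5/27, γ = -2/9
Result: (1/27)/(u - 10) + (5/27)/(u + 8) - (2/9)/(u + 5)


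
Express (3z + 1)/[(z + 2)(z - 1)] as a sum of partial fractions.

At z=-2: A = (3·(-2) + 1)/(-2 - 1) = 5/3. At z=1: B = (3·1 + 1)/(1 + 2) = 4/3
Result: (5/3)/(z + 2) + (4/3)/(z - 1)


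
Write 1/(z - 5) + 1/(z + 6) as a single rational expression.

Common denominator (z - 5)(z + 6). Numerator: 1(z + 6) + 1(z - 5) = (z + 6) + (z - 5) = 2z + 1
Result: (2z + 1)/[(z - 5)(z + 6)]


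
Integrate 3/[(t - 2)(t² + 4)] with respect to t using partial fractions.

Cover-up at t=2: P = 3/(2²+4) = 3/8. Coeff matching: Q = -3/8, R = -3/4. Decomposition: (3/8)/(t - 2) - ((3/8)t + 3/4)/(t² + 4). Integrate: linear → ln, quadratic → (1/2)ln + arctan: (3/8) ln|(t - 2)| - (3/16) ln(t² + 4) - (3/8) arctan(t/2) + C


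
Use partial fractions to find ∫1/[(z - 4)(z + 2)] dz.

Decompose: 1/[(z - 4)(z + 2)] = (1/6)/(z - 4) - (1/6)/(z + 2). Integrate each term: (1/6) ln|(z - 4)| - (1/6) ln|(z + 2)| + C


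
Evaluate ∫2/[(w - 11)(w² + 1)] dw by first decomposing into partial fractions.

Cover-up at w=11: A = 2/(11²+1) = 1/61. Coeff matching: B = -1/61, C = -11/61. Decomposition: (1/61)/(w - 11) - ((1/61)w + 11/61)/(w² + 1). Integrate: linear → ln, quadratic → (1/2)ln + arctan: (1/61) ln|(w - 11)| - (1/122) ln(w² + 1) - (11/61) arctan(w) + C


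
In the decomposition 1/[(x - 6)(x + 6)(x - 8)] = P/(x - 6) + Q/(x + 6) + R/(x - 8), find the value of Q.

Cover-up at x = -6: Q = 1/[(-6 - 6)(-6 - 8)] = 1/[(-12)(-14)] = 1/168


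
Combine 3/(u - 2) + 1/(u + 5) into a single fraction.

Common denominator (u - 2)(u + 5). Numerator: 3(u + 5) + 1(u - 2) = (3u + 15) + (u - 2) = 4u + 13
Result: (4u + 13)/[(u - 2)(u + 5)]


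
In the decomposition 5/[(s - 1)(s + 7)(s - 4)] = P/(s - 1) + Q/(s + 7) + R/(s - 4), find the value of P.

Cover-up at s = 1: P = 5/[(1 + 7)(1 - 4)] = 5/[(8)(-3)] = -5/24


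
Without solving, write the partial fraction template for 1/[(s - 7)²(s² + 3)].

Repeated linear + quadratic: A/(s - 7) + B/(s - 7)² + (Cs + D)/(s² + 3)


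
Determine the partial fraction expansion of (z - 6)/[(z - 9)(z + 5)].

At z=9: α = (1·9 - 6)/(9 + 5) = 3/14. At z=-5: β = (1·(-5) - 6)/(-5 - 9) = 11/14
Result: (3/14)/(z - 9) + (11/14)/(z + 5)


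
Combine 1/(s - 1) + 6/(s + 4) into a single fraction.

Common denominator (s - 1)(s + 4). Numerator: 1(s + 4) + 6(s - 1) = (s + 4) + (6s - 6) = 7s - 2
Result: (7s - 2)/[(s - 1)(s + 4)]


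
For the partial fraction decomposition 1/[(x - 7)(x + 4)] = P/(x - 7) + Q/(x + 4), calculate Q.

Cover-up at x = -4: Q = 1/(-4 - 7) = -1/11


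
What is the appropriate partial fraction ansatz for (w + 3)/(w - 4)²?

Repeated linear factor: A/(w - 4) + B/(w - 4)²


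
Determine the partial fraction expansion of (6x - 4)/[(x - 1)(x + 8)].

At x=1: P = (6·1 - 4)/(1 + 8) = 2/9. At x=-8: Q = (6·(-8) - 4)/(-8 - 1) = 52/9
Result: (2/9)/(x - 1) + (52/9)/(x + 8)


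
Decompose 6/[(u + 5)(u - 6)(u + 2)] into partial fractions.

Using cover-up method: α = 2/11, β = 3/44, γ = -1/4
Result: (2/11)/(u + 5) + (3/44)/(u - 6) - (1/4)/(u + 2)


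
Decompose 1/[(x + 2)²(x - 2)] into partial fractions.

Cover-up at x=2: R = 1/(2 + 2)² = 1/16. Cover-up at x=-2: Q = 1/(-2 - 2) = -1/4. Comparing x² coeff: P = -R = -1/16
Result: (-1/16)/(x + 2) - (1/4)/(x + 2)² + (1/16)/(x - 2)


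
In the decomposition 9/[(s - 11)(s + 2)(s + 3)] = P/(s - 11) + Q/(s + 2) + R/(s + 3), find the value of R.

Cover-up at s = -3: R = 9/[(-3 - 11)(-3 + 2)] = 9/[(-14)(-1)] = 9/14


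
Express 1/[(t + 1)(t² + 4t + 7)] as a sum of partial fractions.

Cover-up at t = -1: A = 1/((-1)² + 4·(-1) + 7) = 1/4. Then B = -A = -1/4, C = -A·(4 - 1) = -3/4
Result: (1/4)/(t + 1) - ((1/4)t + 3/4)/(t² + 4t + 7)


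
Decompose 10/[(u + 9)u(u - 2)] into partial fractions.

Using cover-up method: P = 10/99, Q = -5/9, R = 5/11
Result: (10/99)/(u + 9) - (5/9)/u + (5/11)/(u - 2)


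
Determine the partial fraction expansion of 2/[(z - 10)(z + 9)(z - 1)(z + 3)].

Using Heaviside cover-up: (2/2223)/(z - 10) - (1/570)/(z + 9) - (1/180)/(z - 1) + (1/156)/(z + 3)


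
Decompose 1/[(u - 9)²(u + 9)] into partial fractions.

Cover-up at u=-9: R = 1/(-9 - 9)² = 1/324. Cover-up at u=9: Q = 1/(9 + 9) = 1/18. Comparing u² coeff: P = -R = -1/324
Result: (-1/324)/(u - 9) + (1/18)/(u - 9)² + (1/324)/(u + 9)


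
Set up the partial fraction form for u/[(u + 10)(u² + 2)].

Linear + irreducible quadratic: A/(u + 10) + (Bu + C)/(u² + 2)


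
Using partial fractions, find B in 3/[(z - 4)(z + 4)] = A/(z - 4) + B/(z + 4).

Cover-up at z = -4: B = 3/(-4 - 4) = -3/8


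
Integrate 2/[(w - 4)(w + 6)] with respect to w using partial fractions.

Decompose: 2/[(w - 4)(w + 6)] = (1/5)/(w - 4) - (1/5)/(w + 6). Integrate each term: (1/5) ln|(w - 4)| - (1/5) ln|(w + 6)| + C
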